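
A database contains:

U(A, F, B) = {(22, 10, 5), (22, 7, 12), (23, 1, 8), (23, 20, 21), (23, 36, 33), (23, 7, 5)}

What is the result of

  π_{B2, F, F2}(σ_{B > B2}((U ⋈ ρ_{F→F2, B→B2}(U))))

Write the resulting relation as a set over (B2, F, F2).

ρ[F→F2, B→B2]: schema becomes (A, F2, B2); tuples unchanged.
Joining U and ρ_{F→F2, B→B2}(U) on A yields {(22, 10, 5, 10, 5), (22, 10, 5, 7, 12), (22, 7, 12, 10, 5), (22, 7, 12, 7, 12), (23, 1, 8, 1, 8), (23, 1, 8, 20, 21), (23, 1, 8, 36, 33), (23, 1, 8, 7, 5), (23, 20, 21, 1, 8), (23, 20, 21, 20, 21), (23, 20, 21, 36, 33), (23, 20, 21, 7, 5), (23, 36, 33, 1, 8), (23, 36, 33, 20, 21), (23, 36, 33, 36, 33), (23, 36, 33, 7, 5), (23, 7, 5, 1, 8), (23, 7, 5, 20, 21), (23, 7, 5, 36, 33), (23, 7, 5, 7, 5)}.
Filtering on B > B2 leaves {(22, 7, 12, 10, 5), (23, 1, 8, 7, 5), (23, 20, 21, 1, 8), (23, 20, 21, 7, 5), (23, 36, 33, 1, 8), (23, 36, 33, 20, 21), (23, 36, 33, 7, 5)}.
Projecting to B2, F, F2: {(21, 36, 20), (5, 1, 7), (5, 20, 7), (5, 36, 7), (5, 7, 10), (8, 20, 1), (8, 36, 1)}

{(21, 36, 20), (5, 1, 7), (5, 20, 7), (5, 36, 7), (5, 7, 10), (8, 20, 1), (8, 36, 1)}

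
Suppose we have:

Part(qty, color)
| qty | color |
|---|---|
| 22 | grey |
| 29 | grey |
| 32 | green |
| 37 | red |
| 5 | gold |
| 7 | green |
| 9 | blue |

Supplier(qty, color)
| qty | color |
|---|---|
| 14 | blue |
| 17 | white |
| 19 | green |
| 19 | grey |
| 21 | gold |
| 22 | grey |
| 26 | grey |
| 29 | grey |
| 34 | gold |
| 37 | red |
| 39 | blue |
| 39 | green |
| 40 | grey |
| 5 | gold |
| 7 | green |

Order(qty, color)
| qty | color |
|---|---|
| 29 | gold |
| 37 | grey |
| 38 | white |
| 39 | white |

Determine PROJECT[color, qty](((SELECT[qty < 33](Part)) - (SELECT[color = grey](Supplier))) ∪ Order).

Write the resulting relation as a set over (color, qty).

{(blue, 9), (gold, 29), (gold, 5), (green, 32), (green, 7), (grey, 37), (white, 38), (white, 39)}

Apply σ_{qty < 33}; surviving tuples: {(22, grey), (29, grey), (32, green), (5, gold), (7, green), (9, blue)}
Apply σ_{color = grey}; surviving tuples: {(19, grey), (22, grey), (26, grey), (29, grey), (40, grey)}
Set difference of the two operands is {(32, green), (5, gold), (7, green), (9, blue)}.
Set union of the two operands is {(29, gold), (32, green), (37, grey), (38, white), (39, white), (5, gold), (7, green), (9, blue)}.
π_{color, qty} gives {(blue, 9), (gold, 29), (gold, 5), (green, 32), (green, 7), (grey, 37), (white, 38), (white, 39)}.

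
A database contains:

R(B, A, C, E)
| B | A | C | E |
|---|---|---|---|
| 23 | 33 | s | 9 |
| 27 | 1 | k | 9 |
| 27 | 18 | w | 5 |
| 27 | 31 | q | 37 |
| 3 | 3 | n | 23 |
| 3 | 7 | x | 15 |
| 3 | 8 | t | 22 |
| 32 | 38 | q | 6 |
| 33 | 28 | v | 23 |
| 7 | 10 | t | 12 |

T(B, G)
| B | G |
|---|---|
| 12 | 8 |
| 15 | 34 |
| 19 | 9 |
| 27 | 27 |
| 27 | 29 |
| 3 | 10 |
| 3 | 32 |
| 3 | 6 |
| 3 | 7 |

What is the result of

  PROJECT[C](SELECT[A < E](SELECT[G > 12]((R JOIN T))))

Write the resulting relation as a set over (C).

{k, n, q, t, x}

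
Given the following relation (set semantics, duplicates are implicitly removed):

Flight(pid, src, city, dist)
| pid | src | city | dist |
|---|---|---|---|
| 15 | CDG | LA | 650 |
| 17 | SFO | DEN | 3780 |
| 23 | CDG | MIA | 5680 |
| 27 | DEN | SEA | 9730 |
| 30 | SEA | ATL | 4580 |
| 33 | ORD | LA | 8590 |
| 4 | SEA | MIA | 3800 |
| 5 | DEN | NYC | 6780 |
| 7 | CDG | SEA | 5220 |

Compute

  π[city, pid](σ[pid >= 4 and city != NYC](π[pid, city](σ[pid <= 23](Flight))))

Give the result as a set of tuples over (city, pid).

σ[pid <= 23]: keep tuples satisfying pid <= 23 → {(15, CDG, LA, 650), (17, SFO, DEN, 3780), (23, CDG, MIA, 5680), (4, SEA, MIA, 3800), (5, DEN, NYC, 6780), (7, CDG, SEA, 5220)}
π_{pid, city} gives {(15, LA), (17, DEN), (23, MIA), (4, MIA), (5, NYC), (7, SEA)}.
σ[pid >= 4 and city != NYC]: keep tuples satisfying pid >= 4 and city != NYC → {(15, LA), (17, DEN), (23, MIA), (4, MIA), (7, SEA)}
π_{city, pid} gives {(DEN, 17), (LA, 15), (MIA, 23), (MIA, 4), (SEA, 7)}.

{(DEN, 17), (LA, 15), (MIA, 23), (MIA, 4), (SEA, 7)}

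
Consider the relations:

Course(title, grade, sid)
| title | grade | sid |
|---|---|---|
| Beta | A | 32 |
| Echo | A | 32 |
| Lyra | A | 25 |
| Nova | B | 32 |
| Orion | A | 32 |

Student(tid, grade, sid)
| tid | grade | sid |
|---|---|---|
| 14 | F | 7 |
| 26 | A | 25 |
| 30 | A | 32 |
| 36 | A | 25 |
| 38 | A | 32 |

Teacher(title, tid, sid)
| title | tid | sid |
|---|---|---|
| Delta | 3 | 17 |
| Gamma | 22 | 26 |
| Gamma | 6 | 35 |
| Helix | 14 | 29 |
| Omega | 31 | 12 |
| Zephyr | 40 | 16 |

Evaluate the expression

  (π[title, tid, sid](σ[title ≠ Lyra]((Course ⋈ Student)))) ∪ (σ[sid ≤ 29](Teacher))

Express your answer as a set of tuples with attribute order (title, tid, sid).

Course ⋈ Student (natural join on grade, sid): {(Beta, A, 32, 30), (Beta, A, 32, 38), (Echo, A, 32, 30), (Echo, A, 32, 38), (Lyra, A, 25, 26), (Lyra, A, 25, 36), (Orion, A, 32, 30), (Orion, A, 32, 38)}
Selection title ≠ Lyra: {(Beta, A, 32, 30), (Beta, A, 32, 38), (Echo, A, 32, 30), (Echo, A, 32, 38), (Orion, A, 32, 30), (Orion, A, 32, 38)}
Keep only column(s) title, tid, sid: {(Beta, 30, 32), (Beta, 38, 32), (Echo, 30, 32), (Echo, 38, 32), (Orion, 30, 32), (Orion, 38, 32)}
Selection sid ≤ 29: {(Delta, 3, 17), (Gamma, 22, 26), (Helix, 14, 29), (Omega, 31, 12), (Zephyr, 40, 16)}
Union: {(Beta, 30, 32), (Beta, 38, 32), (Echo, 30, 32), (Echo, 38, 32), (Orion, 30, 32), (Orion, 38, 32)} with {(Delta, 3, 17), (Gamma, 22, 26), (Helix, 14, 29), (Omega, 31, 12), (Zephyr, 40, 16)} → {(Beta, 30, 32), (Beta, 38, 32), (Delta, 3, 17), (Echo, 30, 32), (Echo, 38, 32), (Gamma, 22, 26), (Helix, 14, 29), (Omega, 31, 12), (Orion, 30, 32), (Orion, 38, 32), (Zephyr, 40, 16)}

{(Beta, 30, 32), (Beta, 38, 32), (Delta, 3, 17), (Echo, 30, 32), (Echo, 38, 32), (Gamma, 22, 26), (Helix, 14, 29), (Omega, 31, 12), (Orion, 30, 32), (Orion, 38, 32), (Zephyr, 40, 16)}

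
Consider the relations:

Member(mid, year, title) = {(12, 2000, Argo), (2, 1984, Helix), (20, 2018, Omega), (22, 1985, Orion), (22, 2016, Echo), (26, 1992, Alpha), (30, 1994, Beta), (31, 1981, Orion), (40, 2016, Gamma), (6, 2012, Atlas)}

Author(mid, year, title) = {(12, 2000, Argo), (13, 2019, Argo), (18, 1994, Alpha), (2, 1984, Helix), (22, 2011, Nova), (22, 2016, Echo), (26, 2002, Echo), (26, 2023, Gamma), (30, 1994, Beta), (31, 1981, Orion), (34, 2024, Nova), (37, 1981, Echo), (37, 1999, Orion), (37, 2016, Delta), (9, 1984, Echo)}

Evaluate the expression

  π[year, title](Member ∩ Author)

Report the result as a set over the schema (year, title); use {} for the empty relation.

Taking the intersection: {(12, 2000, Argo), (2, 1984, Helix), (22, 2016, Echo), (30, 1994, Beta), (31, 1981, Orion)}
Keep only column(s) year, title: {(1981, Orion), (1984, Helix), (1994, Beta), (2000, Argo), (2016, Echo)}

{(1981, Orion), (1984, Helix), (1994, Beta), (2000, Argo), (2016, Echo)}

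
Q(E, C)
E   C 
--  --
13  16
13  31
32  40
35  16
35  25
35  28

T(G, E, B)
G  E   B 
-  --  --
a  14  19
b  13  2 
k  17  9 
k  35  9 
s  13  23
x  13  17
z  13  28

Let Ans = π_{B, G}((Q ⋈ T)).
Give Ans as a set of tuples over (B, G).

{(17, x), (2, b), (23, s), (28, z), (9, k)}

Joining Q and T on E yields {(13, 16, b, 2), (13, 16, s, 23), (13, 16, x, 17), (13, 16, z, 28), (13, 31, b, 2), (13, 31, s, 23), (13, 31, x, 17), (13, 31, z, 28), (35, 16, k, 9), (35, 25, k, 9), (35, 28, k, 9)}.
π[B, G]: project onto (B, G) (6 duplicate(s) eliminated) → {(17, x), (2, b), (23, s), (28, z), (9, k)}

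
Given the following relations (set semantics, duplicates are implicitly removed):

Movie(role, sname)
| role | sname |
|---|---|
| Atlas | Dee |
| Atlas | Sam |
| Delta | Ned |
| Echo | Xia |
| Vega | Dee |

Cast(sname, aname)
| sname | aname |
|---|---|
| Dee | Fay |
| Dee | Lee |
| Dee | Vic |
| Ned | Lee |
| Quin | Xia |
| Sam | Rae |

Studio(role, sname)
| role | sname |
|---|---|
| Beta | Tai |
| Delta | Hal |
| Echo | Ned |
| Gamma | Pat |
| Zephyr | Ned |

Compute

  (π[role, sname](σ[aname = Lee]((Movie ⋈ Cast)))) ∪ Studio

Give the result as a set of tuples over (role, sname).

{(Atlas, Dee), (Beta, Tai), (Delta, Hal), (Delta, Ned), (Echo, Ned), (Gamma, Pat), (Vega, Dee), (Zephyr, Ned)}

Natural join on sname: {(Atlas, Dee, Fay), (Atlas, Dee, Lee), (Atlas, Dee, Vic), (Atlas, Sam, Rae), (Delta, Ned, Lee), (Vega, Dee, Fay), (Vega, Dee, Lee), (Vega, Dee, Vic)}
Selection aname = Lee: {(Atlas, Dee, Lee), (Delta, Ned, Lee), (Vega, Dee, Lee)}
π_{role, sname} gives {(Atlas, Dee), (Delta, Ned), (Vega, Dee)}.
Union: {(Atlas, Dee), (Delta, Ned), (Vega, Dee)} with {(Beta, Tai), (Delta, Hal), (Echo, Ned), (Gamma, Pat), (Zephyr, Ned)} → {(Atlas, Dee), (Beta, Tai), (Delta, Hal), (Delta, Ned), (Echo, Ned), (Gamma, Pat), (Vega, Dee), (Zephyr, Ned)}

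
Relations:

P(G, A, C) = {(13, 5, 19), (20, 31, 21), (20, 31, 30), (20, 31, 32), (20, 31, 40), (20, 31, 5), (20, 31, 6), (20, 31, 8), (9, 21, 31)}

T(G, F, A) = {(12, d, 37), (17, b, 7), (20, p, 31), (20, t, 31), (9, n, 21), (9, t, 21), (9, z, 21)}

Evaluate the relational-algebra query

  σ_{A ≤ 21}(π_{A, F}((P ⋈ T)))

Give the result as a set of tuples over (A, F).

Natural join on G, A: {(20, 31, 21, p), (20, 31, 21, t), (20, 31, 30, p), (20, 31, 30, t), (20, 31, 32, p), (20, 31, 32, t), (20, 31, 40, p), (20, 31, 40, t), (20, 31, 5, p), (20, 31, 5, t), (20, 31, 6, p), (20, 31, 6, t), (20, 31, 8, p), (20, 31, 8, t), (9, 21, 31, n), (9, 21, 31, t), (9, 21, 31, z)}
π_{A, F} gives {(21, n), (21, t), (21, z), (31, p), (31, t)} (12 duplicate(s) eliminated).
Filtering on A ≤ 21 leaves {(21, n), (21, t), (21, z)}.

{(21, n), (21, t), (21, z)}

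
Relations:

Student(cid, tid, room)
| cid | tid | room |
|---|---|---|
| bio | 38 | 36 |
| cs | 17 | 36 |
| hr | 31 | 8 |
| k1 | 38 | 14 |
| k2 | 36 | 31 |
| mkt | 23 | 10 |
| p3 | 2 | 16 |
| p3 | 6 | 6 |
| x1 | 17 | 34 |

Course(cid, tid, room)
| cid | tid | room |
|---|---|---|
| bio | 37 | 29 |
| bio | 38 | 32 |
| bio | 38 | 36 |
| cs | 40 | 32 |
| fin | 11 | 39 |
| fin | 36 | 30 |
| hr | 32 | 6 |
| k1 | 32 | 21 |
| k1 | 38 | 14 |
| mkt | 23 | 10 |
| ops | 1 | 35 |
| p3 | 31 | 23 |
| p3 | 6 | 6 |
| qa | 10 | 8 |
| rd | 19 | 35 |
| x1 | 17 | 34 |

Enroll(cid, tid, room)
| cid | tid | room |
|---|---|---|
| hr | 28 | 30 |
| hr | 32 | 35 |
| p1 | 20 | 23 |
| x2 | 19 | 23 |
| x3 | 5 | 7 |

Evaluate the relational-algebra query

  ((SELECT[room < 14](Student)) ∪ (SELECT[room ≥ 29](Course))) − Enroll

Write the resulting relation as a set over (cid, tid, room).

{(bio, 37, 29), (bio, 38, 32), (bio, 38, 36), (cs, 40, 32), (fin, 11, 39), (fin, 36, 30), (hr, 31, 8), (mkt, 23, 10), (ops, 1, 35), (p3, 6, 6), (rd, 19, 35), (x1, 17, 34)}

Selection room < 14: {(hr, 31, 8), (mkt, 23, 10), (p3, 6, 6)}
Selection room ≥ 29: {(bio, 37, 29), (bio, 38, 32), (bio, 38, 36), (cs, 40, 32), (fin, 11, 39), (fin, 36, 30), (ops, 1, 35), (rd, 19, 35), (x1, 17, 34)}
Taking the union: {(bio, 37, 29), (bio, 38, 32), (bio, 38, 36), (cs, 40, 32), (fin, 11, 39), (fin, 36, 30), (hr, 31, 8), (mkt, 23, 10), (ops, 1, 35), (p3, 6, 6), (rd, 19, 35), (x1, 17, 34)}
Taking the difference: {(bio, 37, 29), (bio, 38, 32), (bio, 38, 36), (cs, 40, 32), (fin, 11, 39), (fin, 36, 30), (hr, 31, 8), (mkt, 23, 10), (ops, 1, 35), (p3, 6, 6), (rd, 19, 35), (x1, 17, 34)}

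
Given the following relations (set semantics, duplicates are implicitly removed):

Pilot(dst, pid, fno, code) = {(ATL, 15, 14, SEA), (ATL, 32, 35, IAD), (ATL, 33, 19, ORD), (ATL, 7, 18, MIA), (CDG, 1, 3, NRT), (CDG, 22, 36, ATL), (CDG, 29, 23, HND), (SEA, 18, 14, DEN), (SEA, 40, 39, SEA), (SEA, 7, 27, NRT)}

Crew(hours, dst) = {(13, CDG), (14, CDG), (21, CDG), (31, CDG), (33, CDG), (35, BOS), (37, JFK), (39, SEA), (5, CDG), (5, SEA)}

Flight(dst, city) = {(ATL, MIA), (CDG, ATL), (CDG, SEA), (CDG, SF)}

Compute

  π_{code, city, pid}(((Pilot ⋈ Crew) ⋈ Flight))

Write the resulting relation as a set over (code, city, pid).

Natural join on dst: {(CDG, 1, 3, NRT, 13), (CDG, 1, 3, NRT, 14), (CDG, 1, 3, NRT, 21), (CDG, 1, 3, NRT, 31), (CDG, 1, 3, NRT, 33), (CDG, 1, 3, NRT, 5), (CDG, 22, 36, ATL, 13), (CDG, 22, 36, ATL, 14), (CDG, 22, 36, ATL, 21), (CDG, 22, 36, ATL, 31), (CDG, 22, 36, ATL, 33), (CDG, 22, 36, ATL, 5), (CDG, 29, 23, HND, 13), (CDG, 29, 23, HND, 14), (CDG, 29, 23, HND, 21), (CDG, 29, 23, HND, 31), (CDG, 29, 23, HND, 33), (CDG, 29, 23, HND, 5), (SEA, 18, 14, DEN, 39), (SEA, 18, 14, DEN, 5), (SEA, 40, 39, SEA, 39), (SEA, 40, 39, SEA, 5), (SEA, 7, 27, NRT, 39), (SEA, 7, 27, NRT, 5)}
Natural join on dst: {(CDG, 1, 3, NRT, 13, ATL), (CDG, 1, 3, NRT, 13, SEA), (CDG, 1, 3, NRT, 13, SF), (CDG, 1, 3, NRT, 14, ATL), (CDG, 1, 3, NRT, 14, SEA), (CDG, 1, 3, NRT, 14, SF), (CDG, 1, 3, NRT, 21, ATL), (CDG, 1, 3, NRT, 21, SEA), (CDG, 1, 3, NRT, 21, SF), (CDG, 1, 3, NRT, 31, ATL), (CDG, 1, 3, NRT, 31, SEA), (CDG, 1, 3, NRT, 31, SF), (CDG, 1, 3, NRT, 33, ATL), (CDG, 1, 3, NRT, 33, SEA), (CDG, 1, 3, NRT, 33, SF), (CDG, 1, 3, NRT, 5, ATL), (CDG, 1, 3, NRT, 5, SEA), (CDG, 1, 3, NRT, 5, SF), (CDG, 22, 36, ATL, 13, ATL), (CDG, 22, 36, ATL, 13, SEA), (CDG, 22, 36, ATL, 13, SF), (CDG, 22, 36, ATL, 14, ATL), (CDG, 22, 36, ATL, 14, SEA), (CDG, 22, 36, ATL, 14, SF), (CDG, 22, 36, ATL, 21, ATL), (CDG, 22, 36, ATL, 21, SEA), (CDG, 22, 36, ATL, 21, SF), (CDG, 22, 36, ATL, 31, ATL), (CDG, 22, 36, ATL, 31, SEA), (CDG, 22, 36, ATL, 31, SF), (CDG, 22, 36, ATL, 33, ATL), (CDG, 22, 36, ATL, 33, SEA), (CDG, 22, 36, ATL, 33, SF), (CDG, 22, 36, ATL, 5, ATL), (CDG, 22, 36, ATL, 5, SEA), (CDG, 22, 36, ATL, 5, SF), (CDG, 29, 23, HND, 13, ATL), (CDG, 29, 23, HND, 13, SEA), (CDG, 29, 23, HND, 13, SF), (CDG, 29, 23, HND, 14, ATL), (CDG, 29, 23, HND, 14, SEA), (CDG, 29, 23, HND, 14, SF), (CDG, 29, 23, HND, 21, ATL), (CDG, 29, 23, HND, 21, SEA), (CDG, 29, 23, HND, 21, SF), (CDG, 29, 23, HND, 31, ATL), (CDG, 29, 23, HND, 31, SEA), (CDG, 29, 23, HND, 31, SF), (CDG, 29, 23, HND, 33, ATL), (CDG, 29, 23, HND, 33, SEA), (CDG, 29, 23, HND, 33, SF), (CDG, 29, 23, HND, 5, ATL), (CDG, 29, 23, HND, 5, SEA), (CDG, 29, 23, HND, 5, SF)}
π_{code, city, pid} gives {(ATL, ATL, 22), (ATL, SEA, 22), (ATL, SF, 22), (HND, ATL, 29), (HND, SEA, 29), (HND, SF, 29), (NRT, ATL, 1), (NRT, SEA, 1), (NRT, SF, 1)} (45 duplicate(s) eliminated).

{(ATL, ATL, 22), (ATL, SEA, 22), (ATL, SF, 22), (HND, ATL, 29), (HND, SEA, 29), (HND, SF, 29), (NRT, ATL, 1), (NRT, SEA, 1), (NRT, SF, 1)}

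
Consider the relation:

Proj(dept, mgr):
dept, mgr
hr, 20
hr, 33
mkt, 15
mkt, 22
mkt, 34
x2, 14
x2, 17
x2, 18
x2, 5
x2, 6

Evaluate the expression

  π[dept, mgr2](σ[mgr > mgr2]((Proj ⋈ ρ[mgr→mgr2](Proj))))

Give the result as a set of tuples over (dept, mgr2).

ρ[mgr→mgr2]: schema becomes (dept, mgr2); tuples unchanged.
Natural join on dept: {(hr, 20, 20), (hr, 20, 33), (hr, 33, 20), (hr, 33, 33), (mkt, 15, 15), (mkt, 15, 22), (mkt, 15, 34), (mkt, 22, 15), (mkt, 22, 22), (mkt, 22, 34), (mkt, 34, 15), (mkt, 34, 22), (mkt, 34, 34), (x2, 14, 14), (x2, 14, 17), (x2, 14, 18), (x2, 14, 5), (x2, 14, 6), (x2, 17, 14), (x2, 17, 17), (x2, 17, 18), (x2, 17, 5), (x2, 17, 6), (x2, 18, 14), (x2, 18, 17), (x2, 18, 18), (x2, 18, 5), (x2, 18, 6), (x2, 5, 14), (x2, 5, 17), (x2, 5, 18), (x2, 5, 5), (x2, 5, 6), (x2, 6, 14), (x2, 6, 17), (x2, 6, 18), (x2, 6, 5), (x2, 6, 6)}
Selection mgr > mgr2: {(hr, 33, 20), (mkt, 22, 15), (mkt, 34, 15), (mkt, 34, 22), (x2, 14, 5), (x2, 14, 6), (x2, 17, 14), (x2, 17, 5), (x2, 17, 6), (x2, 18, 14), (x2, 18, 17), (x2, 18, 5), (x2, 18, 6), (x2, 6, 5)}
Projecting to dept, mgr2 (7 duplicate(s) eliminated): {(hr, 20), (mkt, 15), (mkt, 22), (x2, 14), (x2, 17), (x2, 5), (x2, 6)}

{(hr, 20), (mkt, 15), (mkt, 22), (x2, 14), (x2, 17), (x2, 5), (x2, 6)}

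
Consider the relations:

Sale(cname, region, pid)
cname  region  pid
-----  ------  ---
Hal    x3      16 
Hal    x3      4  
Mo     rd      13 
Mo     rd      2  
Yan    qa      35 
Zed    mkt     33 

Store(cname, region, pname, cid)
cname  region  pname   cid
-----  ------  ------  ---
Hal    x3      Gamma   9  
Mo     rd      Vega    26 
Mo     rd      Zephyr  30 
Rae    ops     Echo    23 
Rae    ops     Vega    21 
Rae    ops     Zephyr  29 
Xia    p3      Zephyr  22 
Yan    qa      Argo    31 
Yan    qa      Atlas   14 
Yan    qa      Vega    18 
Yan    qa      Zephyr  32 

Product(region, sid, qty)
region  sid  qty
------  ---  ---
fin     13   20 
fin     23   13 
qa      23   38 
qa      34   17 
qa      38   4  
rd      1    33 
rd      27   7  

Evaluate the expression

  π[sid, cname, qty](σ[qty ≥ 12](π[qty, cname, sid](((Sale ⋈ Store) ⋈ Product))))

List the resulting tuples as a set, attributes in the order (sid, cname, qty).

Sale ⋈ Store (natural join on cname, region): {(Hal, x3, 16, Gamma, 9), (Hal, x3, 4, Gamma, 9), (Mo, rd, 13, Vega, 26), (Mo, rd, 13, Zephyr, 30), (Mo, rd, 2, Vega, 26), (Mo, rd, 2, Zephyr, 30), (Yan, qa, 35, Argo, 31), (Yan, qa, 35, Atlas, 14), (Yan, qa, 35, Vega, 18), (Yan, qa, 35, Zephyr, 32)}
(Sale ⋈ Store) ⋈ Product (natural join on region): {(Mo, rd, 13, Vega, 26, 1, 33), (Mo, rd, 13, Vega, 26, 27, 7), (Mo, rd, 13, Zephyr, 30, 1, 33), (Mo, rd, 13, Zephyr, 30, 27, 7), (Mo, rd, 2, Vega, 26, 1, 33), (Mo, rd, 2, Vega, 26, 27, 7), (Mo, rd, 2, Zephyr, 30, 1, 33), (Mo, rd, 2, Zephyr, 30, 27, 7), (Yan, qa, 35, Argo, 31, 23, 38), (Yan, qa, 35, Argo, 31, 34, 17), (Yan, qa, 35, Argo, 31, 38, 4), (Yan, qa, 35, Atlas, 14, 23, 38), (Yan, qa, 35, Atlas, 14, 34, 17), (Yan, qa, 35, Atlas, 14, 38, 4), (Yan, qa, 35, Vega, 18, 23, 38), (Yan, qa, 35, Vega, 18, 34, 17), (Yan, qa, 35, Vega, 18, 38, 4), (Yan, qa, 35, Zephyr, 32, 23, 38), (Yan, qa, 35, Zephyr, 32, 34, 17), (Yan, qa, 35, Zephyr, 32, 38, 4)}
π[qty, cname, sid]: project onto (qty, cname, sid) (15 duplicate(s) eliminated) → {(17, Yan, 34), (33, Mo, 1), (38, Yan, 23), (4, Yan, 38), (7, Mo, 27)}
Selection qty ≥ 12: {(17, Yan, 34), (33, Mo, 1), (38, Yan, 23)}
π[sid, cname, qty]: project onto (sid, cname, qty) → {(1, Mo, 33), (23, Yan, 38), (34, Yan, 17)}

{(1, Mo, 33), (23, Yan, 38), (34, Yan, 17)}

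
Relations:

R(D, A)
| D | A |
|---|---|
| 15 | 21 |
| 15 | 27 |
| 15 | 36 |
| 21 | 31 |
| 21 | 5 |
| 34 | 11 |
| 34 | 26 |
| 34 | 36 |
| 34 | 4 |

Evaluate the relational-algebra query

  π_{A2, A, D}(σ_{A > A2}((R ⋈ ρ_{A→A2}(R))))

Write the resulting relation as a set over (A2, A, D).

{(11, 26, 34), (11, 36, 34), (21, 27, 15), (21, 36, 15), (26, 36, 34), (27, 36, 15), (4, 11, 34), (4, 26, 34), (4, 36, 34), (5, 31, 21)}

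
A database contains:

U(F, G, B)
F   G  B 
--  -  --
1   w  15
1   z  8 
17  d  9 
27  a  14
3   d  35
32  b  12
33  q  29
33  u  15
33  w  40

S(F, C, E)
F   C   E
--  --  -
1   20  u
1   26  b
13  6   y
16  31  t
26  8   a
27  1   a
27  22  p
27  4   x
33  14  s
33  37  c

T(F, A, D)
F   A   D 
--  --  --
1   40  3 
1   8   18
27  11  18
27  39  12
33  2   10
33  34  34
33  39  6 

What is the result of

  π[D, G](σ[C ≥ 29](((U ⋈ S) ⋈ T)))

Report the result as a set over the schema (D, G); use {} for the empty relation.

Natural join on F: {(1, w, 15, 20, u), (1, w, 15, 26, b), (1, z, 8, 20, u), (1, z, 8, 26, b), (27, a, 14, 1, a), (27, a, 14, 22, p), (27, a, 14, 4, x), (33, q, 29, 14, s), (33, q, 29, 37, c), (33, u, 15, 14, s), (33, u, 15, 37, c), (33, w, 40, 14, s), (33, w, 40, 37, c)}
Natural join on F: {(1, w, 15, 20, u, 40, 3), (1, w, 15, 20, u, 8, 18), (1, w, 15, 26, b, 40, 3), (1, w, 15, 26, b, 8, 18), (1, z, 8, 20, u, 40, 3), (1, z, 8, 20, u, 8, 18), (1, z, 8, 26, b, 40, 3), (1, z, 8, 26, b, 8, 18), (27, a, 14, 1, a, 11, 18), (27, a, 14, 1, a, 39, 12), (27, a, 14, 22, p, 11, 18), (27, a, 14, 22, p, 39, 12), (27, a, 14, 4, x, 11, 18), (27, a, 14, 4, x, 39, 12), (33, q, 29, 14, s, 2, 10), (33, q, 29, 14, s, 34, 34), (33, q, 29, 14, s, 39, 6), (33, q, 29, 37, c, 2, 10), (33, q, 29, 37, c, 34, 34), (33, q, 29, 37, c, 39, 6), (33, u, 15, 14, s, 2, 10), (33, u, 15, 14, s, 34, 34), (33, u, 15, 14, s, 39, 6), (33, u, 15, 37, c, 2, 10), (33, u, 15, 37, c, 34, 34), (33, u, 15, 37, c, 39, 6), (33, w, 40, 14, s, 2, 10), (33, w, 40, 14, s, 34, 34), (33, w, 40, 14, s, 39, 6), (33, w, 40, 37, c, 2, 10), (33, w, 40, 37, c, 34, 34), (33, w, 40, 37, c, 39, 6)}
Apply σ_{C ≥ 29}; surviving tuples: {(33, q, 29, 37, c, 2, 10), (33, q, 29, 37, c, 34, 34), (33, q, 29, 37, c, 39, 6), (33, u, 15, 37, c, 2, 10), (33, u, 15, 37, c, 34, 34), (33, u, 15, 37, c, 39, 6), (33, w, 40, 37, c, 2, 10), (33, w, 40, 37, c, 34, 34), (33, w, 40, 37, c, 39, 6)}
π[D, G]: project onto (D, G) → {(10, q), (10, u), (10, w), (34, q), (34, u), (34, w), (6, q), (6, u), (6, w)}

{(10, q), (10, u), (10, w), (34, q), (34, u), (34, w), (6, q), (6, u), (6, w)}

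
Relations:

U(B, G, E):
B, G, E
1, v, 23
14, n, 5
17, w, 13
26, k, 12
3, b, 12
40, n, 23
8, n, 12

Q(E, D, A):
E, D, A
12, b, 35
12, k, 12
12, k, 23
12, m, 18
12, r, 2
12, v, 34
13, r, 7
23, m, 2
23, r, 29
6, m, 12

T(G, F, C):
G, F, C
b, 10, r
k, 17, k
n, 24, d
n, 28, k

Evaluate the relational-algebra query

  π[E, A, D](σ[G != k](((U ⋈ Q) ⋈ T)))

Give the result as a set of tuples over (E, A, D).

{(12, 12, k), (12, 18, m), (12, 2, r), (12, 23, k), (12, 34, v), (12, 35, b), (23, 2, m), (23, 29, r)}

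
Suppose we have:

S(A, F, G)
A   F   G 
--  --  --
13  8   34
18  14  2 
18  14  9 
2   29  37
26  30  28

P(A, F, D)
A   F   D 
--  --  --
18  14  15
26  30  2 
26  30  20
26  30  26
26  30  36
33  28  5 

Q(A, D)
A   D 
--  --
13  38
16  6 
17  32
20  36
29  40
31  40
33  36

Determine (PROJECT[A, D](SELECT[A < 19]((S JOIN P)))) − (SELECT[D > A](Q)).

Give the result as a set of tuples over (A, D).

{(18, 15)}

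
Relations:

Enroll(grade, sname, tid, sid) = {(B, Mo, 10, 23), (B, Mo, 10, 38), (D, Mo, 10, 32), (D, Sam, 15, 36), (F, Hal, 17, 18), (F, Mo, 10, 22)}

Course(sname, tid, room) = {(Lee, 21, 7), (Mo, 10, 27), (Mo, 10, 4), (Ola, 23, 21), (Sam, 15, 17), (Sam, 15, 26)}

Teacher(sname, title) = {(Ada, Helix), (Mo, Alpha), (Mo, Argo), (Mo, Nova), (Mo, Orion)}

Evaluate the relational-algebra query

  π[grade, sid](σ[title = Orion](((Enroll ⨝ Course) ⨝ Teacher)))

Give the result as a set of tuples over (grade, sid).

Enroll ⋈ Course (natural join on sname, tid): {(B, Mo, 10, 23, 27), (B, Mo, 10, 23, 4), (B, Mo, 10, 38, 27), (B, Mo, 10, 38, 4), (D, Mo, 10, 32, 27), (D, Mo, 10, 32, 4), (D, Sam, 15, 36, 17), (D, Sam, 15, 36, 26), (F, Mo, 10, 22, 27), (F, Mo, 10, 22, 4)}
(Enroll ⨝ Course) ⋈ Teacher (natural join on sname): {(B, Mo, 10, 23, 27, Alpha), (B, Mo, 10, 23, 27, Argo), (B, Mo, 10, 23, 27, Nova), (B, Mo, 10, 23, 27, Orion), (B, Mo, 10, 23, 4, Alpha), (B, Mo, 10, 23, 4, Argo), (B, Mo, 10, 23, 4, Nova), (B, Mo, 10, 23, 4, Orion), (B, Mo, 10, 38, 27, Alpha), (B, Mo, 10, 38, 27, Argo), (B, Mo, 10, 38, 27, Nova), (B, Mo, 10, 38, 27, Orion), (B, Mo, 10, 38, 4, Alpha), (B, Mo, 10, 38, 4, Argo), (B, Mo, 10, 38, 4, Nova), (B, Mo, 10, 38, 4, Orion), (D, Mo, 10, 32, 27, Alpha), (D, Mo, 10, 32, 27, Argo), (D, Mo, 10, 32, 27, Nova), (D, Mo, 10, 32, 27, Orion), (D, Mo, 10, 32, 4, Alpha), (D, Mo, 10, 32, 4, Argo), (D, Mo, 10, 32, 4, Nova), (D, Mo, 10, 32, 4, Orion), (F, Mo, 10, 22, 27, Alpha), (F, Mo, 10, 22, 27, Argo), (F, Mo, 10, 22, 27, Nova), (F, Mo, 10, 22, 27, Orion), (F, Mo, 10, 22, 4, Alpha), (F, Mo, 10, 22, 4, Argo), (F, Mo, 10, 22, 4, Nova), (F, Mo, 10, 22, 4, Orion)}
σ[title = Orion]: keep tuples satisfying title = Orion → {(B, Mo, 10, 23, 27, Orion), (B, Mo, 10, 23, 4, Orion), (B, Mo, 10, 38, 27, Orion), (B, Mo, 10, 38, 4, Orion), (D, Mo, 10, 32, 27, Orion), (D, Mo, 10, 32, 4, Orion), (F, Mo, 10, 22, 27, Orion), (F, Mo, 10, 22, 4, Orion)}
Keep only column(s) grade, sid (4 duplicate(s) eliminated): {(B, 23), (B, 38), (D, 32), (F, 22)}

{(B, 23), (B, 38), (D, 32), (F, 22)}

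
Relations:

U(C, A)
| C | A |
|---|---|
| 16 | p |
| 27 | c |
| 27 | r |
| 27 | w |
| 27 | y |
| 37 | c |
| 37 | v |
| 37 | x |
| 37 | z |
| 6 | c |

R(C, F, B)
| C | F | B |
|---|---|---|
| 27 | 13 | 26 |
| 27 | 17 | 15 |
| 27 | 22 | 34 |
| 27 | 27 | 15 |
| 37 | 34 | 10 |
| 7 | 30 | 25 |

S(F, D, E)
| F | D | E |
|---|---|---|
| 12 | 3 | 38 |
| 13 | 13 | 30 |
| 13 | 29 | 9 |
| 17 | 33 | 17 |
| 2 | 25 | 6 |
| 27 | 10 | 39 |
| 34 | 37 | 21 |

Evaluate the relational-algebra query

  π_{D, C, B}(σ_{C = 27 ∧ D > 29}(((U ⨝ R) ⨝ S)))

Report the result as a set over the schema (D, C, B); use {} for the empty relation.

Joining U and R on C yields {(27, c, 13, 26), (27, c, 17, 15), (27, c, 22, 34), (27, c, 27, 15), (27, r, 13, 26), (27, r, 17, 15), (27, r, 22, 34), (27, r, 27, 15), (27, w, 13, 26), (27, w, 17, 15), (27, w, 22, 34), (27, w, 27, 15), (27, y, 13, 26), (27, y, 17, 15), (27, y, 22, 34), (27, y, 27, 15), (37, c, 34, 10), (37, v, 34, 10), (37, x, 34, 10), (37, z, 34, 10)}.
Joining (U ⨝ R) and S on F yields {(27, c, 13, 26, 13, 30), (27, c, 13, 26, 29, 9), (27, c, 17, 15, 33, 17), (27, c, 27, 15, 10, 39), (27, r, 13, 26, 13, 30), (27, r, 13, 26, 29, 9), (27, r, 17, 15, 33, 17), (27, r, 27, 15, 10, 39), (27, w, 13, 26, 13, 30), (27, w, 13, 26, 29, 9), (27, w, 17, 15, 33, 17), (27, w, 27, 15, 10, 39), (27, y, 13, 26, 13, 30), (27, y, 13, 26, 29, 9), (27, y, 17, 15, 33, 17), (27, y, 27, 15, 10, 39), (37, c, 34, 10, 37, 21), (37, v, 34, 10, 37, 21), (37, x, 34, 10, 37, 21), (37, z, 34, 10, 37, 21)}.
Selection C = 27 ∧ D > 29: {(27, c, 17, 15, 33, 17), (27, r, 17, 15, 33, 17), (27, w, 17, 15, 33, 17), (27, y, 17, 15, 33, 17)}
π[D, C, B]: project onto (D, C, B) (3 duplicate(s) eliminated) → {(33, 27, 15)}

{(33, 27, 15)}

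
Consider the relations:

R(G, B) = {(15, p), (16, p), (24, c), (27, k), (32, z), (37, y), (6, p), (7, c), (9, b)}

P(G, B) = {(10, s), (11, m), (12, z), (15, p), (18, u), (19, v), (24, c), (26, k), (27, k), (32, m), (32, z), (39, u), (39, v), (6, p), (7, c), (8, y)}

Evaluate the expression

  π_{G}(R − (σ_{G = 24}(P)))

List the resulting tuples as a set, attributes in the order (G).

Filtering on G = 24 leaves {(24, c)}.
Set difference of the two operands is {(15, p), (16, p), (27, k), (32, z), (37, y), (6, p), (7, c), (9, b)}.
π_{G} gives {15, 16, 27, 32, 37, 6, 7, 9}.

{15, 16, 27, 32, 37, 6, 7, 9}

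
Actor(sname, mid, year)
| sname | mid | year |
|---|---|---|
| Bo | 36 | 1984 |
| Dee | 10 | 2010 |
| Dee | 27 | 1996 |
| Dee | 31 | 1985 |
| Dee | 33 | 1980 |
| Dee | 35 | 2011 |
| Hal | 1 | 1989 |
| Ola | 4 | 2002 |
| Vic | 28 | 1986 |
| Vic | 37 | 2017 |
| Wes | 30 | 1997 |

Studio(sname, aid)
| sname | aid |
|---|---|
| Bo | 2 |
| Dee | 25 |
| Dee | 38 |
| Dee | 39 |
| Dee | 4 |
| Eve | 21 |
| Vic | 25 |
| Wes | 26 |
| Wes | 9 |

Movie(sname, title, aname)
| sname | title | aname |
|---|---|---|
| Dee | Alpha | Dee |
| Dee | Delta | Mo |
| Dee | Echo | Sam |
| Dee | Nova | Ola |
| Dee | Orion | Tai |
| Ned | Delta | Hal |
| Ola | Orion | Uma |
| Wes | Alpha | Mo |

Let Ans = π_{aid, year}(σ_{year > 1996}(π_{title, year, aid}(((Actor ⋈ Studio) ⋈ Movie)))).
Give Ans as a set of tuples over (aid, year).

{(25, 2010), (25, 2011), (26, 1997), (38, 2010), (38, 2011), (39, 2010), (39, 2011), (4, 2010), (4, 2011), (9, 1997)}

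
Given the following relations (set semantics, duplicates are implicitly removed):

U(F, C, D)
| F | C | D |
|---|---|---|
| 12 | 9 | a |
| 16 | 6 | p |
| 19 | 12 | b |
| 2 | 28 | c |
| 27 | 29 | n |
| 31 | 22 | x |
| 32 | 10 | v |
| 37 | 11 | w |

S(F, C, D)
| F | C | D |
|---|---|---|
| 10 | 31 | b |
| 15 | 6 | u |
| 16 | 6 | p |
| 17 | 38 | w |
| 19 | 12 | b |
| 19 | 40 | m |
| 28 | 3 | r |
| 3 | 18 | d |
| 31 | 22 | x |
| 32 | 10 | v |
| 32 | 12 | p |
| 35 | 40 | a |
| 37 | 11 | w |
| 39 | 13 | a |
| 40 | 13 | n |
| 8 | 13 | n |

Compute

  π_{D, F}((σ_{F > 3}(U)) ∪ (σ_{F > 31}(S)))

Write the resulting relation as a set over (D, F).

Apply σ_{F > 3}; surviving tuples: {(12, 9, a), (16, 6, p), (19, 12, b), (27, 29, n), (31, 22, x), (32, 10, v), (37, 11, w)}
Apply σ_{F > 31}; surviving tuples: {(32, 10, v), (32, 12, p), (35, 40, a), (37, 11, w), (39, 13, a), (40, 13, n)}
Set union of the two operands is {(12, 9, a), (16, 6, p), (19, 12, b), (27, 29, n), (31, 22, x), (32, 10, v), (32, 12, p), (35, 40, a), (37, 11, w), (39, 13, a), (40, 13, n)}.
π_{D, F} gives {(a, 12), (a, 35), (a, 39), (b, 19), (n, 27), (n, 40), (p, 16), (p, 32), (v, 32), (w, 37), (x, 31)}.

{(a, 12), (a, 35), (a, 39), (b, 19), (n, 27), (n, 40), (p, 16), (p, 32), (v, 32), (w, 37), (x, 31)}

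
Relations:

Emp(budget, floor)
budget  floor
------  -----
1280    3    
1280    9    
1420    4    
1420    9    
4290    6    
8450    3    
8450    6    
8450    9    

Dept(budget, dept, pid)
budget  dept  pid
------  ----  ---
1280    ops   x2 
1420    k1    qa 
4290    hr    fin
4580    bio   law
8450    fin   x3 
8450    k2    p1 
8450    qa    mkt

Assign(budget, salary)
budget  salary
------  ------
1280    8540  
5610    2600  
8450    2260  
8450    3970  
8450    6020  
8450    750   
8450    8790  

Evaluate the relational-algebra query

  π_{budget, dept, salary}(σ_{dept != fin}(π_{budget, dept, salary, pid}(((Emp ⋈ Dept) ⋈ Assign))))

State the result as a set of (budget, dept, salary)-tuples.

{(1280, ops, 8540), (8450, k2, 2260), (8450, k2, 3970), (8450, k2, 6020), (8450, k2, 750), (8450, k2, 8790), (8450, qa, 2260), (8450, qa, 3970), (8450, qa, 6020), (8450, qa, 750), (8450, qa, 8790)}

Natural join on budget: {(1280, 3, ops, x2), (1280, 9, ops, x2), (1420, 4, k1, qa), (1420, 9, k1, qa), (4290, 6, hr, fin), (8450, 3, fin, x3), (8450, 3, k2, p1), (8450, 3, qa, mkt), (8450, 6, fin, x3), (8450, 6, k2, p1), (8450, 6, qa, mkt), (8450, 9, fin, x3), (8450, 9, k2, p1), (8450, 9, qa, mkt)}
Natural join on budget: {(1280, 3, ops, x2, 8540), (1280, 9, ops, x2, 8540), (8450, 3, fin, x3, 2260), (8450, 3, fin, x3, 3970), (8450, 3, fin, x3, 6020), (8450, 3, fin, x3, 750), (8450, 3, fin, x3, 8790), (8450, 3, k2, p1, 2260), (8450, 3, k2, p1, 3970), (8450, 3, k2, p1, 6020), (8450, 3, k2, p1, 750), (8450, 3, k2, p1, 8790), (8450, 3, qa, mkt, 2260), (8450, 3, qa, mkt, 3970), (8450, 3, qa, mkt, 6020), (8450, 3, qa, mkt, 750), (8450, 3, qa, mkt, 8790), (8450, 6, fin, x3, 2260), (8450, 6, fin, x3, 3970), (8450, 6, fin, x3, 6020), (8450, 6, fin, x3, 750), (8450, 6, fin, x3, 8790), (8450, 6, k2, p1, 2260), (8450, 6, k2, p1, 3970), (8450, 6, k2, p1, 6020), (8450, 6, k2, p1, 750), (8450, 6, k2, p1, 8790), (8450, 6, qa, mkt, 2260), (8450, 6, qa, mkt, 3970), (8450, 6, qa, mkt, 6020), (8450, 6, qa, mkt, 750), (8450, 6, qa, mkt, 8790), (8450, 9, fin, x3, 2260), (8450, 9, fin, x3, 3970), (8450, 9, fin, x3, 6020), (8450, 9, fin, x3, 750), (8450, 9, fin, x3, 8790), (8450, 9, k2, p1, 2260), (8450, 9, k2, p1, 3970), (8450, 9, k2, p1, 6020), (8450, 9, k2, p1, 750), (8450, 9, k2, p1, 8790), (8450, 9, qa, mkt, 2260), (8450, 9, qa, mkt, 3970), (8450, 9, qa, mkt, 6020), (8450, 9, qa, mkt, 750), (8450, 9, qa, mkt, 8790)}
Projecting to budget, dept, salary, pid (31 duplicate(s) eliminated): {(1280, ops, 8540, x2), (8450, fin, 2260, x3), (8450, fin, 3970, x3), (8450, fin, 6020, x3), (8450, fin, 750, x3), (8450, fin, 8790, x3), (8450, k2, 2260, p1), (8450, k2, 3970, p1), (8450, k2, 6020, p1), (8450, k2, 750, p1), (8450, k2, 8790, p1), (8450, qa, 2260, mkt), (8450, qa, 3970, mkt), (8450, qa, 6020, mkt), (8450, qa, 750, mkt), (8450, qa, 8790, mkt)}
Selection dept != fin: {(1280, ops, 8540, x2), (8450, k2, 2260, p1), (8450, k2, 3970, p1), (8450, k2, 6020, p1), (8450, k2, 750, p1), (8450, k2, 8790, p1), (8450, qa, 2260, mkt), (8450, qa, 3970, mkt), (8450, qa, 6020, mkt), (8450, qa, 750, mkt), (8450, qa, 8790, mkt)}
Projecting to budget, dept, salary: {(1280, ops, 8540), (8450, k2, 2260), (8450, k2, 3970), (8450, k2, 6020), (8450, k2, 750), (8450, k2, 8790), (8450, qa, 2260), (8450, qa, 3970), (8450, qa, 6020), (8450, qa, 750), (8450, qa, 8790)}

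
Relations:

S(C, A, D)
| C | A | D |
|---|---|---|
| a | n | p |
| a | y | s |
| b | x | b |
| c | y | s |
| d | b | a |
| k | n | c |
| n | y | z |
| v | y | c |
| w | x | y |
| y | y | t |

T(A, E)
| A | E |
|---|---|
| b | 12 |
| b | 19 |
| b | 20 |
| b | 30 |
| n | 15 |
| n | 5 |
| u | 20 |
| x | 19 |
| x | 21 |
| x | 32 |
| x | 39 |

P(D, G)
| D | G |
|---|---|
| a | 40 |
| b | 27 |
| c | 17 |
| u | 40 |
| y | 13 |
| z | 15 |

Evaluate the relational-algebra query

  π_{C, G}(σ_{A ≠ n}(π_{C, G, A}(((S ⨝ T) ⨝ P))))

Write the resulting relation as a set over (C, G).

S ⋈ T (natural join on A): {(a, n, p, 15), (a, n, p, 5), (b, x, b, 19), (b, x, b, 21), (b, x, b, 32), (b, x, b, 39), (d, b, a, 12), (d, b, a, 19), (d, b, a, 20), (d, b, a, 30), (k, n, c, 15), (k, n, c, 5), (w, x, y, 19), (w, x, y, 21), (w, x, y, 32), (w, x, y, 39)}
(S ⨝ T) ⋈ P (natural join on D): {(b, x, b, 19, 27), (b, x, b, 21, 27), (b, x, b, 32, 27), (b, x, b, 39, 27), (d, b, a, 12, 40), (d, b, a, 19, 40), (d, b, a, 20, 40), (d, b, a, 30, 40), (k, n, c, 15, 17), (k, n, c, 5, 17), (w, x, y, 19, 13), (w, x, y, 21, 13), (w, x, y, 32, 13), (w, x, y, 39, 13)}
π[C, G, A]: project onto (C, G, A) (10 duplicate(s) eliminated) → {(b, 27, x), (d, 40, b), (k, 17, n), (w, 13, x)}
Apply σ_{A ≠ n}; surviving tuples: {(b, 27, x), (d, 40, b), (w, 13, x)}
π[C, G]: project onto (C, G) → {(b, 27), (d, 40), (w, 13)}

{(b, 27), (d, 40), (w, 13)}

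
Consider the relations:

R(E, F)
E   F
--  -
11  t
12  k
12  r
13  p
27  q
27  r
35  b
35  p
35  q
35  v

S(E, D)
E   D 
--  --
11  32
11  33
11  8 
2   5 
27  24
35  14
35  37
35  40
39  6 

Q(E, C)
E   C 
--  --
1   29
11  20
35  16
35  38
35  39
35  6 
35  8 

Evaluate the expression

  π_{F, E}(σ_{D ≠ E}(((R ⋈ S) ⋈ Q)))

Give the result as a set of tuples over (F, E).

{(b, 35), (p, 35), (q, 35), (t, 11), (v, 35)}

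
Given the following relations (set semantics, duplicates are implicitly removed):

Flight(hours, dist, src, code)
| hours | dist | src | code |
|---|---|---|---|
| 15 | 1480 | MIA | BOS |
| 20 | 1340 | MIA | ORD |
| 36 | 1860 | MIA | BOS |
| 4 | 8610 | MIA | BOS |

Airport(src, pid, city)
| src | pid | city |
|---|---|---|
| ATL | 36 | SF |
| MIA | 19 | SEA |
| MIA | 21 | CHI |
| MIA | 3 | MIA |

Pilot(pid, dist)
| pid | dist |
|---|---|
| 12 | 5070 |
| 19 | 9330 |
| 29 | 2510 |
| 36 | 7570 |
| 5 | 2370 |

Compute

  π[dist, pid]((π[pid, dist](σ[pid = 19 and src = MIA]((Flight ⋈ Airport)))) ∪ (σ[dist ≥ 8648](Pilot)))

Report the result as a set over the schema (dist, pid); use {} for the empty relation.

{(1340, 19), (1480, 19), (1860, 19), (8610, 19), (9330, 19)}

Natural join on src: {(15, 1480, MIA, BOS, 19, SEA), (15, 1480, MIA, BOS, 21, CHI), (15, 1480, MIA, BOS, 3, MIA), (20, 1340, MIA, ORD, 19, SEA), (20, 1340, MIA, ORD, 21, CHI), (20, 1340, MIA, ORD, 3, MIA), (36, 1860, MIA, BOS, 19, SEA), (36, 1860, MIA, BOS, 21, CHI), (36, 1860, MIA, BOS, 3, MIA), (4, 8610, MIA, BOS, 19, SEA), (4, 8610, MIA, BOS, 21, CHI), (4, 8610, MIA, BOS, 3, MIA)}
Apply σ_{pid = 19 and src = MIA}; surviving tuples: {(15, 1480, MIA, BOS, 19, SEA), (20, 1340, MIA, ORD, 19, SEA), (36, 1860, MIA, BOS, 19, SEA), (4, 8610, MIA, BOS, 19, SEA)}
Keep only column(s) pid, dist: {(19, 1340), (19, 1480), (19, 1860), (19, 8610)}
Apply σ_{dist ≥ 8648}; surviving tuples: {(19, 9330)}
Set union of the two operands is {(19, 1340), (19, 1480), (19, 1860), (19, 8610), (19, 9330)}.
Keep only column(s) dist, pid: {(1340, 19), (1480, 19), (1860, 19), (8610, 19), (9330, 19)}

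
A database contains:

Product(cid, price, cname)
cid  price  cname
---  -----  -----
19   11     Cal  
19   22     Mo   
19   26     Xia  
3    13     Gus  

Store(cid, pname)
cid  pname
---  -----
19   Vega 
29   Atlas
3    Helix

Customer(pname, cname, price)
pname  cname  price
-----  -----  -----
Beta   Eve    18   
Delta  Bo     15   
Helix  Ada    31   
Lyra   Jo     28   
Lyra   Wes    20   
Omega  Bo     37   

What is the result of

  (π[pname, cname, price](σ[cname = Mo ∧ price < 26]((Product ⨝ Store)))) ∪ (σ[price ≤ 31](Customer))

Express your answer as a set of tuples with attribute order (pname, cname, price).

Joining Product and Store on cid yields {(19, 11, Cal, Vega), (19, 22, Mo, Vega), (19, 26, Xia, Vega), (3, 13, Gus, Helix)}.
σ[cname = Mo ∧ price < 26]: keep tuples satisfying cname = Mo ∧ price < 26 → {(19, 22, Mo, Vega)}
π[pname, cname, price]: project onto (pname, cname, price) → {(Vega, Mo, 22)}
σ[price ≤ 31]: keep tuples satisfying price ≤ 31 → {(Beta, Eve, 18), (Delta, Bo, 15), (Helix, Ada, 31), (Lyra, Jo, 28), (Lyra, Wes, 20)}
Taking the union: {(Beta, Eve, 18), (Delta, Bo, 15), (Helix, Ada, 31), (Lyra, Jo, 28), (Lyra, Wes, 20), (Vega, Mo, 22)}

{(Beta, Eve, 18), (Delta, Bo, 15), (Helix, Ada, 31), (Lyra, Jo, 28), (Lyra, Wes, 20), (Vega, Mo, 22)}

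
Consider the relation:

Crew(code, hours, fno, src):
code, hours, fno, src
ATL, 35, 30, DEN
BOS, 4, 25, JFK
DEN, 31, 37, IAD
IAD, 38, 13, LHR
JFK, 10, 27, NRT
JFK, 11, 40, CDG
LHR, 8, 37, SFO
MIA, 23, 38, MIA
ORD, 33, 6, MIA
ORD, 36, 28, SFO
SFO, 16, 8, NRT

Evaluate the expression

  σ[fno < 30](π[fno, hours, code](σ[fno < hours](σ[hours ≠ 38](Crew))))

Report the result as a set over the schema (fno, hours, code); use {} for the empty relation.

{(28, 36, ORD), (6, 33, ORD), (8, 16, SFO)}

Apply σ_{hours ≠ 38}; surviving tuples: {(ATL, 35, 30, DEN), (BOS, 4, 25, JFK), (DEN, 31, 37, IAD), (JFK, 10, 27, NRT), (JFK, 11, 40, CDG), (LHR, 8, 37, SFO), (MIA, 23, 38, MIA), (ORD, 33, 6, MIA), (ORD, 36, 28, SFO), (SFO, 16, 8, NRT)}
Apply σ_{fno < hours}; surviving tuples: {(ATL, 35, 30, DEN), (ORD, 33, 6, MIA), (ORD, 36, 28, SFO), (SFO, 16, 8, NRT)}
Projecting to fno, hours, code: {(28, 36, ORD), (30, 35, ATL), (6, 33, ORD), (8, 16, SFO)}
Apply σ_{fno < 30}; surviving tuples: {(28, 36, ORD), (6, 33, ORD), (8, 16, SFO)}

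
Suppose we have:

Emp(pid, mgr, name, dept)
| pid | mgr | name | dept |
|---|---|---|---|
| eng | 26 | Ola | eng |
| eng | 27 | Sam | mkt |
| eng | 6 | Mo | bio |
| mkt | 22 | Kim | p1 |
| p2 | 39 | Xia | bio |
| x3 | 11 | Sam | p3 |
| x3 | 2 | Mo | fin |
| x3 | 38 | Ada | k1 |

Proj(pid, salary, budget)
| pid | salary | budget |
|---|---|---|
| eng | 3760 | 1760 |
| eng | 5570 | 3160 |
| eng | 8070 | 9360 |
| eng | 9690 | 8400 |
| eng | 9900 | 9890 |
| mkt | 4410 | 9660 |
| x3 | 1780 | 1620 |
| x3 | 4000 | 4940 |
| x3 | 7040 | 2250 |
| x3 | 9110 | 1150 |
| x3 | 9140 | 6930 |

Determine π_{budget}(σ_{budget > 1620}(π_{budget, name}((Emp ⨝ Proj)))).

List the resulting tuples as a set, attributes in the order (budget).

{1760, 2250, 3160, 4940, 6930, 8400, 9360, 9660, 9890}

Joining Emp and Proj on pid yields {(eng, 26, Ola, eng, 3760, 1760), (eng, 26, Ola, eng, 5570, 3160), (eng, 26, Ola, eng, 8070, 9360), (eng, 26, Ola, eng, 9690, 8400), (eng, 26, Ola, eng, 9900, 9890), (eng, 27, Sam, mkt, 3760, 1760), (eng, 27, Sam, mkt, 5570, 3160), (eng, 27, Sam, mkt, 8070, 9360), (eng, 27, Sam, mkt, 9690, 8400), (eng, 27, Sam, mkt, 9900, 9890), (eng, 6, Mo, bio, 3760, 1760), (eng, 6, Mo, bio, 5570, 3160), (eng, 6, Mo, bio, 8070, 9360), (eng, 6, Mo, bio, 9690, 8400), (eng, 6, Mo, bio, 9900, 9890), (mkt, 22, Kim, p1, 4410, 9660), (x3, 11, Sam, p3, 1780, 1620), (x3, 11, Sam, p3, 4000, 4940), (x3, 11, Sam, p3, 7040, 2250), (x3, 11, Sam, p3, 9110, 1150), (x3, 11, Sam, p3, 9140, 6930), (x3, 2, Mo, fin, 1780, 1620), (x3, 2, Mo, fin, 4000, 4940), (x3, 2, Mo, fin, 7040, 2250), (x3, 2, Mo, fin, 9110, 1150), (x3, 2, Mo, fin, 9140, 6930), (x3, 38, Ada, k1, 1780, 1620), (x3, 38, Ada, k1, 4000, 4940), (x3, 38, Ada, k1, 7040, 2250), (x3, 38, Ada, k1, 9110, 1150), (x3, 38, Ada, k1, 9140, 6930)}.
π[budget, name]: project onto (budget, name) → {(1150, Ada), (1150, Mo), (1150, Sam), (1620, Ada), (1620, Mo), (1620, Sam), (1760, Mo), (1760, Ola), (1760, Sam), (2250, Ada), (2250, Mo), (2250, Sam), (3160, Mo), (3160, Ola), (3160, Sam), (4940, Ada), (4940, Mo), (4940, Sam), (6930, Ada), (6930, Mo), (6930, Sam), (8400, Mo), (8400, Ola), (8400, Sam), (9360, Mo), (9360, Ola), (9360, Sam), (9660, Kim), (9890, Mo), (9890, Ola), (9890, Sam)}
σ[budget > 1620]: keep tuples satisfying budget > 1620 → {(1760, Mo), (1760, Ola), (1760, Sam), (2250, Ada), (2250, Mo), (2250, Sam), (3160, Mo), (3160, Ola), (3160, Sam), (4940, Ada), (4940, Mo), (4940, Sam), (6930, Ada), (6930, Mo), (6930, Sam), (8400, Mo), (8400, Ola), (8400, Sam), (9360, Mo), (9360, Ola), (9360, Sam), (9660, Kim), (9890, Mo), (9890, Ola), (9890, Sam)}
π[budget]: project onto (budget) (16 duplicate(s) eliminated) → {1760, 2250, 3160, 4940, 6930, 8400, 9360, 9660, 9890}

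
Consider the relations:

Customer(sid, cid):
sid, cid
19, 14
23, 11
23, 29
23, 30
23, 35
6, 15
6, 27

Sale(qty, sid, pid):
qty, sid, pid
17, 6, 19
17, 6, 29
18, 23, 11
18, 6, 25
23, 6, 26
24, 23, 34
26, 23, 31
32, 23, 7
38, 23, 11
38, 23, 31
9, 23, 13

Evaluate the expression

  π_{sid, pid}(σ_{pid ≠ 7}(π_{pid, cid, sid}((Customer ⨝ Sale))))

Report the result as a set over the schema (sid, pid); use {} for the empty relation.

{(23, 11), (23, 13), (23, 31), (23, 34), (6, 19), (6, 25), (6, 26), (6, 29)}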